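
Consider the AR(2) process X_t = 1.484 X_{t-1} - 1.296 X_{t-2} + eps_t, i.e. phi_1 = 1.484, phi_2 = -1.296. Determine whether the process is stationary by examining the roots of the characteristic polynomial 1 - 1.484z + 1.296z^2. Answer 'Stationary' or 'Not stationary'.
\text{Not stationary}

The AR(p) characteristic polynomial is P(z) = 1 - 1.484z + 1.296z^2.
Stationarity requires all roots to lie outside the unit circle, i.e. |z| > 1 for every root.
Set 1 + (-1.484) z + (1.296) z^2 = 0, i.e. a z^2 + b z + c = 0 with a = 1.296, b = -1.484, c = 1.
Discriminant D = b^2 - 4ac = (-1.484)^2 - 4*(1.296)*1 = 2.202256 - (5.184) = -2.981744.
D < 0, so the roots are the complex-conjugate pair z = (-b +/- i sqrt(-D)) / (2a) = 0.5725 +/- 0.6662i.
For a conjugate pair |z|^2 = z * conj(z) = (product of roots) = c/a = 1/(1.296) = 0.771605, so |z| = sqrt(0.771605) = 0.8784 for both roots.
Moduli of all roots: 0.8784, 0.8784.
All moduli strictly greater than 1? No.
Verdict: Not stationary.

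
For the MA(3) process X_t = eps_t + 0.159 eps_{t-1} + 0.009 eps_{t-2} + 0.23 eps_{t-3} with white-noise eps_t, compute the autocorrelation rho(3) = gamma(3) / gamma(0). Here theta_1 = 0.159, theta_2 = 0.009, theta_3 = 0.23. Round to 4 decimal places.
\rho(3) = 0.2133

For an MA(q) process with theta_0 = 1, the autocovariance is
  gamma(k) = sigma^2 * sum_{i=0..q-k} theta_i * theta_{i+k},
and rho(k) = gamma(k) / gamma(0). Sigma^2 cancels.
  numerator   = (1)*(0.23) = 0.23.
  denominator = (1)^2 + (0.159)^2 + (0.009)^2 + (0.23)^2 = 1.078262.
  rho(3) = 0.23 / 1.078262 = 0.2133.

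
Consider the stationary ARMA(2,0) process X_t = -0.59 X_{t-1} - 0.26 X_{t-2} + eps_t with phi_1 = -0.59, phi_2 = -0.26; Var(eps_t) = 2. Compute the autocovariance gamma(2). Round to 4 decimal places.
\gamma(2) = 0.0447

Multiply the model equation by X_{t-k} and take expectations. With theta_0 = psi_0 = 1 and psi_j the MA(infinity) weights, this gives
  gamma(k) - sum_i phi_i gamma(k-i) = c_k,
  c_k = sigma^2 * sum_{j=k..q} theta_j psi_{j-k}   (c_k = 0 for k > q),
using gamma(-m) = gamma(m).
Pure AR (q = 0): c_0 = sigma^2 = 2, c_k = 0 for k >= 1.
Equations for k = 0, 1, 2 (AR order 2, c_2 = 0):
  (E0) gamma(0) = phi_1 gamma(1) + phi_2 gamma(2) + c_0
  (E1) gamma(1) = phi_1 gamma(0) + phi_2 gamma(1) + c_1
  (E2) gamma(2) = phi_1 gamma(1) + phi_2 gamma(0)
From (E1): gamma(1) = A gamma(0) + B with
  A = phi_1 / (1 - phi_2) = -0.59 / 1.26 = -0.468254,   B = c_1 / (1 - phi_2) = 0 / 1.26 = 0.
Insert (E2) into (E0): gamma(0) (1 - phi_2^2) = phi_1 (1 + phi_2) gamma(1) + c_0.
  phi_1 (1 + phi_2) = (-0.59)(0.74) = -0.4366,   1 - phi_2^2 = 0.9324.
Replace gamma(1) by A gamma(0) + B and collect gamma(0):
  gamma(0) [0.9324 - (-0.4366)(-0.468254)] = c_0 = 2
  gamma(0) * 0.72796 = 2
  gamma(0) = 2 / 0.72796 = 2.747403.
  gamma(1) = A gamma(0) = (-0.468254)(2.747403) = -1.286482.
  gamma(2) = phi_1 gamma(1) + phi_2 gamma(0) = (-0.59)(-1.286482) + (-0.26)(2.747403) = 0.0447.
Therefore gamma(2) = 0.0447 (to 4 decimal places).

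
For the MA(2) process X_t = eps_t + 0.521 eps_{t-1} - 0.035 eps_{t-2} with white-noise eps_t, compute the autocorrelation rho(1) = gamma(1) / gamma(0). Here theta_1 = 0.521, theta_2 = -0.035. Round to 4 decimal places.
\rho(1) = 0.3950

For an MA(q) process with theta_0 = 1, the autocovariance is
  gamma(k) = sigma^2 * sum_{i=0..q-k} theta_i * theta_{i+k},
and rho(k) = gamma(k) / gamma(0). Sigma^2 cancels.
  numerator   = (1)*(0.521) + (0.521)*(-0.035) = 0.502765.
  denominator = (1)^2 + (0.521)^2 + (-0.035)^2 = 1.272666.
  rho(1) = 0.502765 / 1.272666 = 0.3950.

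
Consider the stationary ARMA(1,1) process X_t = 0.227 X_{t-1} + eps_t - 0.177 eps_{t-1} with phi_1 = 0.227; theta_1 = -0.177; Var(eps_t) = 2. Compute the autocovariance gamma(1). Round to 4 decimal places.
\gamma(1) = 0.1012

Multiply the model equation by X_{t-k} and take expectations. With theta_0 = psi_0 = 1 and psi_j the MA(infinity) weights, this gives
  gamma(k) - sum_i phi_i gamma(k-i) = c_k,
  c_k = sigma^2 * sum_{j=k..q} theta_j psi_{j-k}   (c_k = 0 for k > q),
using gamma(-m) = gamma(m).
psi-weights needed (psi_j = theta_j + sum_i phi_i psi_{j-i}):
  psi_1 = theta_1 + phi_1 = -0.177 + (0.227) = 0.05
Right-hand sides:
  c_0 = sigma^2 (1 + theta_1 psi_1) = 2 * (1 + (-0.177)(0.05)) = 2 * 0.99115 = 1.9823
  c_1 = sigma^2 theta_1 = 2 * (-0.177) = -0.354
  c_2 = 0
Equations for k = 0 and k = 1 (AR order 1):
  gamma(0) = phi_1 gamma(1) + c_0
  gamma(1) = phi_1 gamma(0) + c_1
Substituting the second into the first: gamma(0) (1 - phi_1^2) = c_0 + phi_1 c_1, so
  gamma(0) = (c_0 + phi_1 c_1) / (1 - phi_1^2) = (1.9823 + (0.227)(-0.354)) / (1 - (0.227)^2) = 1.901942 / 0.948471 = 2.005272.
  gamma(1) = phi_1 gamma(0) + c_1 = (0.227)(2.005272) + (-0.354) = 0.101197.
Therefore gamma(1) = 0.1012 (to 4 decimal places).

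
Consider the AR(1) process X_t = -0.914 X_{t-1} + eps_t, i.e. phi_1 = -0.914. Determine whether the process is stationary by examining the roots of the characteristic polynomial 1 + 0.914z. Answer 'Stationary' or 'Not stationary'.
\text{Stationary}

The AR(p) characteristic polynomial is P(z) = 1 + 0.914z.
Stationarity requires all roots to lie outside the unit circle, i.e. |z| > 1 for every root.
This is linear in z: 1 + (0.914) z = 0  =>  z = -1/(0.914) = -1.094092,  |z| = 1.094092.
Moduli of all roots: 1.0941.
All moduli strictly greater than 1? Yes.
Verdict: Stationary.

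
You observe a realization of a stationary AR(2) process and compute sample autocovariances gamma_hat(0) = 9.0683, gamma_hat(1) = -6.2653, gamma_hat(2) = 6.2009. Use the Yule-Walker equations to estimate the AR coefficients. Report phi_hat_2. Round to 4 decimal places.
\hat\phi_{2} = 0.3950

The Yule-Walker equations for an AR(p) process read, in matrix form,
  Gamma_p phi = r_p,   with   (Gamma_p)_{ij} = gamma(|i - j|),
                       (r_p)_i = gamma(i),   i,j = 1..p.
Substitute the sample gammas (Toeplitz matrix and right-hand side of size 2):
  Gamma_p = [[9.0683, -6.2653], [-6.2653, 9.0683]]
  r_p     = [-6.2653, 6.2009]
Written out:
  9.0683 phi_1 - 6.2653 phi_2 = -6.2653
  -6.2653 phi_1 + 9.0683 phi_2 = 6.2009
Solve by Cramer's rule:
  det = gamma(0)^2 - gamma(1)^2 = (9.0683)^2 - (-6.2653)^2 = 82.23406489 - 39.25398409 = 42.9800808
  phi_hat_1 = [gamma(1) gamma(0) - gamma(1) gamma(2)] / det = [(-6.2653)(9.0683) - (-6.2653)(6.2009)] / 42.9800808 = -17.96512122 / 42.9800808 = -0.418
  phi_hat_2 = [gamma(0) gamma(2) - gamma(1)^2] / det = [(9.0683)(6.2009) - (-6.2653)^2] / 42.9800808 = 16.97763738 / 42.9800808 = 0.395
So phi_hat = [-0.4180, 0.3950].
Therefore phi_hat_2 = 0.3950.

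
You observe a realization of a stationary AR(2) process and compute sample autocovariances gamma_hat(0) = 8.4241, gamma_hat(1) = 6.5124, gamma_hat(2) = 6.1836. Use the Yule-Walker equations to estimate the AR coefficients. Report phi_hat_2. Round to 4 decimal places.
\hat\phi_{2} = 0.3390

The Yule-Walker equations for an AR(p) process read, in matrix form,
  Gamma_p phi = r_p,   with   (Gamma_p)_{ij} = gamma(|i - j|),
                       (r_p)_i = gamma(i),   i,j = 1..p.
Substitute the sample gammas (Toeplitz matrix and right-hand side of size 2):
  Gamma_p = [[8.4241, 6.5124], [6.5124, 8.4241]]
  r_p     = [6.5124, 6.1836]
Written out:
  8.4241 phi_1 + 6.5124 phi_2 = 6.5124
  6.5124 phi_1 + 8.4241 phi_2 = 6.1836
Solve by Cramer's rule:
  det = gamma(0)^2 - gamma(1)^2 = (8.4241)^2 - (6.5124)^2 = 70.96546081 - 42.41135376 = 28.55410705
  phi_hat_1 = [gamma(1) gamma(0) - gamma(1) gamma(2)] / det = [(6.5124)(8.4241) - (6.5124)(6.1836)] / 28.55410705 = 14.5910322 / 28.55410705 = 0.511
  phi_hat_2 = [gamma(0) gamma(2) - gamma(1)^2] / det = [(8.4241)(6.1836) - (6.5124)^2] / 28.55410705 = 9.679911 / 28.55410705 = 0.339
So phi_hat = [0.5110, 0.3390].
Therefore phi_hat_2 = 0.3390.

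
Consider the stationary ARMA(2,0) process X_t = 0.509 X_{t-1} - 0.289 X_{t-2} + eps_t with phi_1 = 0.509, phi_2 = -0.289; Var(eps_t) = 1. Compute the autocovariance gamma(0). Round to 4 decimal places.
\gamma(0) = 1.2927

Multiply the model equation by X_{t-k} and take expectations. With theta_0 = psi_0 = 1 and psi_j the MA(infinity) weights, this gives
  gamma(k) - sum_i phi_i gamma(k-i) = c_k,
  c_k = sigma^2 * sum_{j=k..q} theta_j psi_{j-k}   (c_k = 0 for k > q),
using gamma(-m) = gamma(m).
Pure AR (q = 0): c_0 = sigma^2 = 1, c_k = 0 for k >= 1.
Equations for k = 0, 1, 2 (AR order 2, c_2 = 0):
  (E0) gamma(0) = phi_1 gamma(1) + phi_2 gamma(2) + c_0
  (E1) gamma(1) = phi_1 gamma(0) + phi_2 gamma(1) + c_1
  (E2) gamma(2) = phi_1 gamma(1) + phi_2 gamma(0)
From (E1): gamma(1) = A gamma(0) + B with
  A = phi_1 / (1 - phi_2) = 0.509 / 1.289 = 0.39488,   B = c_1 / (1 - phi_2) = 0 / 1.289 = 0.
Insert (E2) into (E0): gamma(0) (1 - phi_2^2) = phi_1 (1 + phi_2) gamma(1) + c_0.
  phi_1 (1 + phi_2) = (0.509)(0.711) = 0.361899,   1 - phi_2^2 = 0.916479.
Replace gamma(1) by A gamma(0) + B and collect gamma(0):
  gamma(0) [0.916479 - (0.361899)(0.39488)] = c_0 = 1
  gamma(0) * 0.773572 = 1
  gamma(0) = 1 / 0.773572 = 1.292704.
Therefore gamma(0) = 1.2927 (to 4 decimal places).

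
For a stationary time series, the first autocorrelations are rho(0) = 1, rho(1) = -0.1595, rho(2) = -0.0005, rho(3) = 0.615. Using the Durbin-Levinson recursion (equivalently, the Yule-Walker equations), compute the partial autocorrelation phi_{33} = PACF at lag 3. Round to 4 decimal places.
\phi_{33} = 0.6271

The PACF at lag k is phi_{kk}, the last component of the solution
to the Yule-Walker system G_k phi = r_k where
  (G_k)_{ij} = rho(|i - j|), (r_k)_i = rho(i), i,j = 1..k.
Equivalently, Durbin-Levinson gives phi_{kk} iteratively:
  phi_{11} = rho(1)
  phi_{kk} = [rho(k) - sum_{j=1..k-1} phi_{k-1,j} rho(k-j)]
            / [1 - sum_{j=1..k-1} phi_{k-1,j} rho(j)],
  phi_{k,j} = phi_{k-1,j} - phi_{kk} phi_{k-1,k-j},  j = 1..k-1.
Step k = 1:
  phi_11 = rho(1) = -0.1595.
Step k = 2:
  phi_22 = [rho(2) - phi_11 rho(1)] / [1 - phi_11 rho(1)] = [-0.0005 - (-0.1595)(-0.1595)] / [1 - (-0.1595)(-0.1595)]
         = -0.02594025 / 0.97455975 = -0.026617.
  Update: phi_21 = phi_11 - phi_22 phi_11 = -0.1595 - (-0.026617)(-0.1595) = -0.163745.
Step k = 3:
  phi_33 = [rho(3) - phi_21 rho(2) - phi_22 rho(1)] / [1 - phi_21 rho(1) - phi_22 rho(2)]
    numerator   = 0.615 - (-0.163745)(-0.0005) - (-0.026617)(-0.1595) = 0.61067265
    denominator = 1 - (-0.163745)(-0.1595) - (-0.026617)(-0.0005) = 0.97386929
  phi_33 = 0.61067265 / 0.97386929 = 0.6271.
Therefore phi_{33} = 0.6271.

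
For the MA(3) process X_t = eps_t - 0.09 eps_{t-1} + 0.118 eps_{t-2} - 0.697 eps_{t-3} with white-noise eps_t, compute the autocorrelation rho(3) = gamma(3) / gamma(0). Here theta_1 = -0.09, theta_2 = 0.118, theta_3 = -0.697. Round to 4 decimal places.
\rho(3) = -0.4623

For an MA(q) process with theta_0 = 1, the autocovariance is
  gamma(k) = sigma^2 * sum_{i=0..q-k} theta_i * theta_{i+k},
and rho(k) = gamma(k) / gamma(0). Sigma^2 cancels.
  numerator   = (1)*(-0.697) = -0.697.
  denominator = (1)^2 + (-0.09)^2 + (0.118)^2 + (-0.697)^2 = 1.507833.
  rho(3) = -0.697 / 1.507833 = -0.4623.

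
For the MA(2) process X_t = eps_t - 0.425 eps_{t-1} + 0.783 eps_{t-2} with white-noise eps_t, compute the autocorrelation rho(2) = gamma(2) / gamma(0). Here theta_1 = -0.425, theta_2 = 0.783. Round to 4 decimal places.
\rho(2) = 0.4365

For an MA(q) process with theta_0 = 1, the autocovariance is
  gamma(k) = sigma^2 * sum_{i=0..q-k} theta_i * theta_{i+k},
and rho(k) = gamma(k) / gamma(0). Sigma^2 cancels.
  numerator   = (1)*(0.783) = 0.783.
  denominator = (1)^2 + (-0.425)^2 + (0.783)^2 = 1.793714.
  rho(2) = 0.783 / 1.793714 = 0.4365.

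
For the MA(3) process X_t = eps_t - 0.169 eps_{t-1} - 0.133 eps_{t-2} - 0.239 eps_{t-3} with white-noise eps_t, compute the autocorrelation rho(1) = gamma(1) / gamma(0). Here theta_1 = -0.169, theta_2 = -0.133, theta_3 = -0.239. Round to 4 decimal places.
\rho(1) = -0.1040

For an MA(q) process with theta_0 = 1, the autocovariance is
  gamma(k) = sigma^2 * sum_{i=0..q-k} theta_i * theta_{i+k},
and rho(k) = gamma(k) / gamma(0). Sigma^2 cancels.
  numerator   = (1)*(-0.169) + (-0.169)*(-0.133) + (-0.133)*(-0.239) = -0.114736.
  denominator = (1)^2 + (-0.169)^2 + (-0.133)^2 + (-0.239)^2 = 1.103371.
  rho(1) = -0.114736 / 1.103371 = -0.1040.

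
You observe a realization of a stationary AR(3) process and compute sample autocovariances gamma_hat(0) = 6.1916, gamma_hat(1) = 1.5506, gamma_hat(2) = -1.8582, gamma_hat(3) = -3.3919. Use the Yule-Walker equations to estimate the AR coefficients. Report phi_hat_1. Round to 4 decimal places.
\hat\phi_{1} = 0.1790

The Yule-Walker equations for an AR(p) process read, in matrix form,
  Gamma_p phi = r_p,   with   (Gamma_p)_{ij} = gamma(|i - j|),
                       (r_p)_i = gamma(i),   i,j = 1..p.
Substitute the sample gammas (Toeplitz matrix and right-hand side of size 3):
  Gamma_p = [[6.1916, 1.5506, -1.8582], [1.5506, 6.1916, 1.5506], [-1.8582, 1.5506, 6.1916]]
  r_p     = [1.5506, -1.8582, -3.3919]
Written out (R1..R3):
  (R1) 6.1916 phi_1 + 1.5506 phi_2 - 1.8582 phi_3 = 1.5506
  (R2) 1.5506 phi_1 + 6.1916 phi_2 + 1.5506 phi_3 = -1.8582
  (R3) -1.8582 phi_1 + 1.5506 phi_2 + 6.1916 phi_3 = -3.3919
Gaussian elimination:
  R2 <- R2 - (1.5506/6.1916) R1 = R2 - (0.250436) R1:  5.803274 phi_2 + 2.01596 phi_3 = -2.246526
  R3 <- R3 - (-1.8582/6.1916) R1 = R3 - (-0.300116) R1:  2.01596 phi_2 + 5.633924 phi_3 = -2.92654
  R3 <- R3 - (2.01596/5.803274) R2 = R3 - (0.347383) R2:  4.933613 phi_3 = -2.146134
Back-substitution:
  phi_hat_3 = -2.146134 / 4.933613 = -0.435003
  phi_hat_2 = (-2.246526 - (2.01596)(-0.435003)) / 5.803274 = -0.236001
  phi_hat_1 = (1.5506 - (1.5506)(-0.236001) - (-1.8582)(-0.435003)) / 6.1916 = 0.178988
So phi_hat = [0.1790, -0.2360, -0.4350].
Therefore phi_hat_1 = 0.1790.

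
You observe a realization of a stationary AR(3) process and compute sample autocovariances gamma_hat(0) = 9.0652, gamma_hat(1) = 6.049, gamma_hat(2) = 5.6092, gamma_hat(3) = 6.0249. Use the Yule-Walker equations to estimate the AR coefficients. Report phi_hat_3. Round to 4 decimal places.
\hat\phi_{3} = 0.3440

The Yule-Walker equations for an AR(p) process read, in matrix form,
  Gamma_p phi = r_p,   with   (Gamma_p)_{ij} = gamma(|i - j|),
                       (r_p)_i = gamma(i),   i,j = 1..p.
Substitute the sample gammas (Toeplitz matrix and right-hand side of size 3):
  Gamma_p = [[9.0652, 6.049, 5.6092], [6.049, 9.0652, 6.049], [5.6092, 6.049, 9.0652]]
  r_p     = [6.049, 5.6092, 6.0249]
Written out (R1..R3):
  (R1) 9.0652 phi_1 + 6.049 phi_2 + 5.6092 phi_3 = 6.049
  (R2) 6.049 phi_1 + 9.0652 phi_2 + 6.049 phi_3 = 5.6092
  (R3) 5.6092 phi_1 + 6.049 phi_2 + 9.0652 phi_3 = 6.0249
Gaussian elimination:
  R2 <- R2 - (6.049/9.0652) R1 = R2 - (0.667277) R1:  5.028841 phi_2 + 2.30611 phi_3 = 1.572841
  R3 <- R3 - (5.6092/9.0652) R1 = R3 - (0.618762) R1:  2.30611 phi_2 + 5.594441 phi_3 = 2.28201
  R3 <- R3 - (2.30611/5.028841) R2 = R3 - (0.458577) R2:  4.536913 phi_3 = 1.560741
Back-substitution:
  phi_hat_3 = 1.560741 / 4.536913 = 0.34401
  phi_hat_2 = (1.572841 - (2.30611)(0.34401)) / 5.028841 = 0.155009
  phi_hat_1 = (6.049 - (6.049)(0.155009) - (5.6092)(0.34401)) / 9.0652 = 0.350983
So phi_hat = [0.3510, 0.1550, 0.3440].
Therefore phi_hat_3 = 0.3440.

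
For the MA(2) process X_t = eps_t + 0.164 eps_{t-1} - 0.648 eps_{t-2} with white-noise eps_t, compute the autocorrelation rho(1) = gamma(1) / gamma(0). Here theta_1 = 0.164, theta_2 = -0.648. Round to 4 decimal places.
\rho(1) = 0.0399

For an MA(q) process with theta_0 = 1, the autocovariance is
  gamma(k) = sigma^2 * sum_{i=0..q-k} theta_i * theta_{i+k},
and rho(k) = gamma(k) / gamma(0). Sigma^2 cancels.
  numerator   = (1)*(0.164) + (0.164)*(-0.648) = 0.057728.
  denominator = (1)^2 + (0.164)^2 + (-0.648)^2 = 1.4468.
  rho(1) = 0.057728 / 1.4468 = 0.0399.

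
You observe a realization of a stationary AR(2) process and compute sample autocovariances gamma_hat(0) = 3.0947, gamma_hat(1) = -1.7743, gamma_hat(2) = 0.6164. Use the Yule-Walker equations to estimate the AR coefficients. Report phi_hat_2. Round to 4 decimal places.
\hat\phi_{2} = -0.1930

The Yule-Walker equations for an AR(p) process read, in matrix form,
  Gamma_p phi = r_p,   with   (Gamma_p)_{ij} = gamma(|i - j|),
                       (r_p)_i = gamma(i),   i,j = 1..p.
Substitute the sample gammas (Toeplitz matrix and right-hand side of size 2):
  Gamma_p = [[3.0947, -1.7743], [-1.7743, 3.0947]]
  r_p     = [-1.7743, 0.6164]
Written out:
  3.0947 phi_1 - 1.7743 phi_2 = -1.7743
  -1.7743 phi_1 + 3.0947 phi_2 = 0.6164
Solve by Cramer's rule:
  det = gamma(0)^2 - gamma(1)^2 = (3.0947)^2 - (-1.7743)^2 = 9.57716809 - 3.14814049 = 6.4290276
  phi_hat_1 = [gamma(1) gamma(0) - gamma(1) gamma(2)] / det = [(-1.7743)(3.0947) - (-1.7743)(0.6164)] / 6.4290276 = -4.39724769 / 6.4290276 = -0.684
  phi_hat_2 = [gamma(0) gamma(2) - gamma(1)^2] / det = [(3.0947)(0.6164) - (-1.7743)^2] / 6.4290276 = -1.24056741 / 6.4290276 = -0.193
So phi_hat = [-0.6840, -0.1930].
Therefore phi_hat_2 = -0.1930.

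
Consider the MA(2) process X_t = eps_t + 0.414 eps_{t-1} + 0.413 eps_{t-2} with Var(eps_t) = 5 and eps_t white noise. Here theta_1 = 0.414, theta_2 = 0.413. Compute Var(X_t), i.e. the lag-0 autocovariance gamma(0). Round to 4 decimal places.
\gamma(0) = 6.7098

For an MA(q) process X_t = eps_t + sum_i theta_i eps_{t-i} with
Var(eps_t) = sigma^2, the variance is
  gamma(0) = sigma^2 * (1 + sum_i theta_i^2).
  sum_i theta_i^2 = (0.414)^2 + (0.413)^2 = 0.171396 + 0.170569 = 0.341965.
  gamma(0) = 5 * (1 + 0.341965) = 5 * 1.341965 = 6.709825, which rounds to 6.7098.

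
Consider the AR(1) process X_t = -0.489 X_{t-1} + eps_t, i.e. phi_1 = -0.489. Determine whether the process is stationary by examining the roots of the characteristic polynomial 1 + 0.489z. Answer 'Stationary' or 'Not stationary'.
\text{Stationary}

The AR(p) characteristic polynomial is P(z) = 1 + 0.489z.
Stationarity requires all roots to lie outside the unit circle, i.e. |z| > 1 for every root.
This is linear in z: 1 + (0.489) z = 0  =>  z = -1/(0.489) = -2.04499,  |z| = 2.04499.
Moduli of all roots: 2.0450.
All moduli strictly greater than 1? Yes.
Verdict: Stationary.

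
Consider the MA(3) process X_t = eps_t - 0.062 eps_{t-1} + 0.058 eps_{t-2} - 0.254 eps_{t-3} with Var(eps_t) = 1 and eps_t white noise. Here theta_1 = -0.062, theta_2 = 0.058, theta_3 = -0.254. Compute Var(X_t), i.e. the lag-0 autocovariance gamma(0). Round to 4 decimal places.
\gamma(0) = 1.0717

For an MA(q) process X_t = eps_t + sum_i theta_i eps_{t-i} with
Var(eps_t) = sigma^2, the variance is
  gamma(0) = sigma^2 * (1 + sum_i theta_i^2).
  sum_i theta_i^2 = (-0.062)^2 + (0.058)^2 + (-0.254)^2 = 0.003844 + 0.003364 + 0.064516 = 0.071724.
  gamma(0) = 1 * (1 + 0.071724) = 1 * 1.071724 = 1.071724, which rounds to 1.0717.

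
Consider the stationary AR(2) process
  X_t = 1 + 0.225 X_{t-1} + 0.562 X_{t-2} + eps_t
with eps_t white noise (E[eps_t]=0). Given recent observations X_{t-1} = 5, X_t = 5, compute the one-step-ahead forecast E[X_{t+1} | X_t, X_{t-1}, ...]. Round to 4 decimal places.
E[X_{t+1} \mid \mathcal F_t] = 4.9350

For an AR(p) model X_t = c + sum_i phi_i X_{t-i} + eps_t, the
one-step-ahead conditional mean is
  E[X_{t+1} | X_t, ...] = c + sum_i phi_i X_{t+1-i}.
Substitute known values:
  E[X_{t+1} | ...] = 1 + (0.225) * (5) + (0.562) * (5)
                   = 4.9350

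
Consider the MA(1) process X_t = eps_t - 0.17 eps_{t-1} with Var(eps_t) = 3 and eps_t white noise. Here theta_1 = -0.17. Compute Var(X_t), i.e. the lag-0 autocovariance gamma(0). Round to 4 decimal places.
\gamma(0) = 3.0867

For an MA(q) process X_t = eps_t + sum_i theta_i eps_{t-i} with
Var(eps_t) = sigma^2, the variance is
  gamma(0) = sigma^2 * (1 + sum_i theta_i^2).
  sum_i theta_i^2 = (-0.17)^2 = 0.0289.
  gamma(0) = 3 * (1 + 0.0289) = 3 * 1.0289 = 3.0867.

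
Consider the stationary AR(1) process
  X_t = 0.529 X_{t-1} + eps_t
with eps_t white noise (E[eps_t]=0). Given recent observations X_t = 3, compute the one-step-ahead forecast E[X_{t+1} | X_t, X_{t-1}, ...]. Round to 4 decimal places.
E[X_{t+1} \mid \mathcal F_t] = 1.5870

For an AR(p) model X_t = c + sum_i phi_i X_{t-i} + eps_t, the
one-step-ahead conditional mean is
  E[X_{t+1} | X_t, ...] = c + sum_i phi_i X_{t+1-i}.
Substitute known values:
  E[X_{t+1} | ...] = (0.529) * (3)
                   = 1.5870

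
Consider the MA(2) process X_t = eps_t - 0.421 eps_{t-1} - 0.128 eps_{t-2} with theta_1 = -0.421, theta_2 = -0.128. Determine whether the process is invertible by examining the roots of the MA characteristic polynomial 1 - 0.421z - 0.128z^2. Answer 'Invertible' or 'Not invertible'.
\text{Invertible}

The MA(q) characteristic polynomial is P(z) = 1 - 0.421z - 0.128z^2.
Invertibility requires all roots to lie outside the unit circle, i.e. |z| > 1 for every root.
Set 1 + (-0.421) z + (-0.128) z^2 = 0, i.e. a z^2 + b z + c = 0 with a = -0.128, b = -0.421, c = 1.
Discriminant D = b^2 - 4ac = (-0.421)^2 - 4*(-0.128)*1 = 0.177241 - (-0.512) = 0.689241.
D >= 0, so the roots are real: z = (-b +/- sqrt(D)) / (2a) = (0.421 +/- 0.830205) / (-0.256).
  z_1 = (0.421 + 0.830205) / (-0.256) = -4.8875,   |z_1| = 4.8875.
  z_2 = (0.421 - 0.830205) / (-0.256) = 1.5985,   |z_2| = 1.5985.
Moduli of all roots: 4.8875, 1.5985.
All moduli strictly greater than 1? Yes.
Verdict: Invertible.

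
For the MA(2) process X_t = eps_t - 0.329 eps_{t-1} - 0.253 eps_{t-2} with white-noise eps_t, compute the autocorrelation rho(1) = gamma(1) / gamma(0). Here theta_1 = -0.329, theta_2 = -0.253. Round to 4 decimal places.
\rho(1) = -0.2097

For an MA(q) process with theta_0 = 1, the autocovariance is
  gamma(k) = sigma^2 * sum_{i=0..q-k} theta_i * theta_{i+k},
and rho(k) = gamma(k) / gamma(0). Sigma^2 cancels.
  numerator   = (1)*(-0.329) + (-0.329)*(-0.253) = -0.245763.
  denominator = (1)^2 + (-0.329)^2 + (-0.253)^2 = 1.17225.
  rho(1) = -0.245763 / 1.17225 = -0.2097.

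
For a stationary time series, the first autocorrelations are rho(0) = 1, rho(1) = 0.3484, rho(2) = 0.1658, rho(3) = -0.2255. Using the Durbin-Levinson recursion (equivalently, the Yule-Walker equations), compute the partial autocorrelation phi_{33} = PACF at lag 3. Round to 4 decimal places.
\phi_{33} = -0.3400

The PACF at lag k is phi_{kk}, the last component of the solution
to the Yule-Walker system G_k phi = r_k where
  (G_k)_{ij} = rho(|i - j|), (r_k)_i = rho(i), i,j = 1..k.
Equivalently, Durbin-Levinson gives phi_{kk} iteratively:
  phi_{11} = rho(1)
  phi_{kk} = [rho(k) - sum_{j=1..k-1} phi_{k-1,j} rho(k-j)]
            / [1 - sum_{j=1..k-1} phi_{k-1,j} rho(j)],
  phi_{k,j} = phi_{k-1,j} - phi_{kk} phi_{k-1,k-j},  j = 1..k-1.
Step k = 1:
  phi_11 = rho(1) = 0.3484.
Step k = 2:
  phi_22 = [rho(2) - phi_11 rho(1)] / [1 - phi_11 rho(1)] = [0.1658 - (0.3484)(0.3484)] / [1 - (0.3484)(0.3484)]
         = 0.04441744 / 0.87861744 = 0.050554.
  Update: phi_21 = phi_11 - phi_22 phi_11 = 0.3484 - (0.050554)(0.3484) = 0.330787.
Step k = 3:
  phi_33 = [rho(3) - phi_21 rho(2) - phi_22 rho(1)] / [1 - phi_21 rho(1) - phi_22 rho(2)]
    numerator   = -0.2255 - (0.330787)(0.1658) - (0.050554)(0.3484) = -0.29795743
    denominator = 1 - (0.330787)(0.3484) - (0.050554)(0.1658) = 0.87637197
  phi_33 = -0.29795743 / 0.87637197 = -0.34.
Therefore phi_{33} = -0.3400.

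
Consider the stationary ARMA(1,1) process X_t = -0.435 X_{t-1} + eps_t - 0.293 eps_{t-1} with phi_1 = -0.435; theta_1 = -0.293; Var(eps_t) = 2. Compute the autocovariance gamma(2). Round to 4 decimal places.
\gamma(2) = 0.8807

Multiply the model equation by X_{t-k} and take expectations. With theta_0 = psi_0 = 1 and psi_j the MA(infinity) weights, this gives
  gamma(k) - sum_i phi_i gamma(k-i) = c_k,
  c_k = sigma^2 * sum_{j=k..q} theta_j psi_{j-k}   (c_k = 0 for k > q),
using gamma(-m) = gamma(m).
psi-weights needed (psi_j = theta_j + sum_i phi_i psi_{j-i}):
  psi_1 = theta_1 + phi_1 = -0.293 + (-0.435) = -0.728
Right-hand sides:
  c_0 = sigma^2 (1 + theta_1 psi_1) = 2 * (1 + (-0.293)(-0.728)) = 2 * 1.213304 = 2.426608
  c_1 = sigma^2 theta_1 = 2 * (-0.293) = -0.586
  c_2 = 0
Equations for k = 0 and k = 1 (AR order 1):
  gamma(0) = phi_1 gamma(1) + c_0
  gamma(1) = phi_1 gamma(0) + c_1
Substituting the second into the first: gamma(0) (1 - phi_1^2) = c_0 + phi_1 c_1, so
  gamma(0) = (c_0 + phi_1 c_1) / (1 - phi_1^2) = (2.426608 + (-0.435)(-0.586)) / (1 - (-0.435)^2) = 2.681518 / 0.810775 = 3.307352.
  gamma(1) = phi_1 gamma(0) + c_1 = (-0.435)(3.307352) + (-0.586) = -2.024698.
For k = 2 (> q): gamma(2) = phi_1 gamma(1) = (-0.435)(-2.024698) = 0.880744.
Therefore gamma(2) = 0.8807 (to 4 decimal places).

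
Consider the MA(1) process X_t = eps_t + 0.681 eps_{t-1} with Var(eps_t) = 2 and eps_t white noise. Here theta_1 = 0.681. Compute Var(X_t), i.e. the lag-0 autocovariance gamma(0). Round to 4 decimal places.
\gamma(0) = 2.9275

For an MA(q) process X_t = eps_t + sum_i theta_i eps_{t-i} with
Var(eps_t) = sigma^2, the variance is
  gamma(0) = sigma^2 * (1 + sum_i theta_i^2).
  sum_i theta_i^2 = (0.681)^2 = 0.463761.
  gamma(0) = 2 * (1 + 0.463761) = 2 * 1.463761 = 2.927522, which rounds to 2.9275.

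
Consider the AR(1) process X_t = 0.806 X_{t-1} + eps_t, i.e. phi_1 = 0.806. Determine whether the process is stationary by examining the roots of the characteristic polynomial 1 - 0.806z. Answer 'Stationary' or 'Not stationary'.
\text{Stationary}

The AR(p) characteristic polynomial is P(z) = 1 - 0.806z.
Stationarity requires all roots to lie outside the unit circle, i.e. |z| > 1 for every root.
This is linear in z: 1 + (-0.806) z = 0  =>  z = -1/(-0.806) = 1.240695,  |z| = 1.240695.
Moduli of all roots: 1.2407.
All moduli strictly greater than 1? Yes.
Verdict: Stationary.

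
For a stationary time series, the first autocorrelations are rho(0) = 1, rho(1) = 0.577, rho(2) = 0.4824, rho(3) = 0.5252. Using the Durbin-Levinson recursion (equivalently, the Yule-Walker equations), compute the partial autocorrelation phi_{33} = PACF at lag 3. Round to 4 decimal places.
\phi_{33} = 0.2840

The PACF at lag k is phi_{kk}, the last component of the solution
to the Yule-Walker system G_k phi = r_k where
  (G_k)_{ij} = rho(|i - j|), (r_k)_i = rho(i), i,j = 1..k.
Equivalently, Durbin-Levinson gives phi_{kk} iteratively:
  phi_{11} = rho(1)
  phi_{kk} = [rho(k) - sum_{j=1..k-1} phi_{k-1,j} rho(k-j)]
            / [1 - sum_{j=1..k-1} phi_{k-1,j} rho(j)],
  phi_{k,j} = phi_{k-1,j} - phi_{kk} phi_{k-1,k-j},  j = 1..k-1.
Step k = 1:
  phi_11 = rho(1) = 0.577.
Step k = 2:
  phi_22 = [rho(2) - phi_11 rho(1)] / [1 - phi_11 rho(1)] = [0.4824 - (0.577)(0.577)] / [1 - (0.577)(0.577)]
         = 0.149471 / 0.667071 = 0.224071.
  Update: phi_21 = phi_11 - phi_22 phi_11 = 0.577 - (0.224071)(0.577) = 0.447711.
Step k = 3:
  phi_33 = [rho(3) - phi_21 rho(2) - phi_22 rho(1)] / [1 - phi_21 rho(1) - phi_22 rho(2)]
    numerator   = 0.5252 - (0.447711)(0.4824) - (0.224071)(0.577) = 0.17993535
    denominator = 1 - (0.447711)(0.577) - (0.224071)(0.4824) = 0.63357894
  phi_33 = 0.17993535 / 0.63357894 = 0.284.
Therefore phi_{33} = 0.2840.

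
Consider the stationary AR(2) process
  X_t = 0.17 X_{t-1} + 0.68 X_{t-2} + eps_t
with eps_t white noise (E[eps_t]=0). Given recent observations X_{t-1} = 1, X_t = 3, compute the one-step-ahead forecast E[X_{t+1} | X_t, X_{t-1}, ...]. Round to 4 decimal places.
E[X_{t+1} \mid \mathcal F_t] = 1.1900

For an AR(p) model X_t = c + sum_i phi_i X_{t-i} + eps_t, the
one-step-ahead conditional mean is
  E[X_{t+1} | X_t, ...] = c + sum_i phi_i X_{t+1-i}.
Substitute known values:
  E[X_{t+1} | ...] = (0.17) * (3) + (0.68) * (1)
                   = 1.1900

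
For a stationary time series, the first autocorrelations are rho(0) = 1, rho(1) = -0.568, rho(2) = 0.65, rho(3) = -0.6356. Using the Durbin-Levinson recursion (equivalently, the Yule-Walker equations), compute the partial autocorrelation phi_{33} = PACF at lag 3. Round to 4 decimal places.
\phi_{33} = -0.3281

The PACF at lag k is phi_{kk}, the last component of the solution
to the Yule-Walker system G_k phi = r_k where
  (G_k)_{ij} = rho(|i - j|), (r_k)_i = rho(i), i,j = 1..k.
Equivalently, Durbin-Levinson gives phi_{kk} iteratively:
  phi_{11} = rho(1)
  phi_{kk} = [rho(k) - sum_{j=1..k-1} phi_{k-1,j} rho(k-j)]
            / [1 - sum_{j=1..k-1} phi_{k-1,j} rho(j)],
  phi_{k,j} = phi_{k-1,j} - phi_{kk} phi_{k-1,k-j},  j = 1..k-1.
Step k = 1:
  phi_11 = rho(1) = -0.568.
Step k = 2:
  phi_22 = [rho(2) - phi_11 rho(1)] / [1 - phi_11 rho(1)] = [0.65 - (-0.568)(-0.568)] / [1 - (-0.568)(-0.568)]
         = 0.327376 / 0.677376 = 0.4833.
  Update: phi_21 = phi_11 - phi_22 phi_11 = -0.568 - (0.4833)(-0.568) = -0.293485.
Step k = 3:
  phi_33 = [rho(3) - phi_21 rho(2) - phi_22 rho(1)] / [1 - phi_21 rho(1) - phi_22 rho(2)]
    numerator   = -0.6356 - (-0.293485)(0.65) - (0.4833)(-0.568) = -0.17031991
    denominator = 1 - (-0.293485)(-0.568) - (0.4833)(0.65) = 0.51915509
  phi_33 = -0.17031991 / 0.51915509 = -0.3281.
Therefore phi_{33} = -0.3281.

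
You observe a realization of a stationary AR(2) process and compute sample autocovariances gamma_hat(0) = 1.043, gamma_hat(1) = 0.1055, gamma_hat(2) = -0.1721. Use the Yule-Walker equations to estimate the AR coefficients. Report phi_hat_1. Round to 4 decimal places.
\hat\phi_{1} = 0.1191

The Yule-Walker equations for an AR(p) process read, in matrix form,
  Gamma_p phi = r_p,   with   (Gamma_p)_{ij} = gamma(|i - j|),
                       (r_p)_i = gamma(i),   i,j = 1..p.
Substitute the sample gammas (Toeplitz matrix and right-hand side of size 2):
  Gamma_p = [[1.043, 0.1055], [0.1055, 1.043]]
  r_p     = [0.1055, -0.1721]
Written out:
  1.043 phi_1 + 0.1055 phi_2 = 0.1055
  0.1055 phi_1 + 1.043 phi_2 = -0.1721
Solve by Cramer's rule:
  det = gamma(0)^2 - gamma(1)^2 = (1.043)^2 - (0.1055)^2 = 1.087849 - 0.01113025 = 1.07671875
  phi_hat_1 = [gamma(1) gamma(0) - gamma(1) gamma(2)] / det = [(0.1055)(1.043) - (0.1055)(-0.1721)] / 1.07671875 = 0.12819305 / 1.07671875 = 0.1191
  phi_hat_2 = [gamma(0) gamma(2) - gamma(1)^2] / det = [(1.043)(-0.1721) - (0.1055)^2] / 1.07671875 = -0.19063055 / 1.07671875 = -0.177
So phi_hat = [0.1191, -0.1770].
Therefore phi_hat_1 = 0.1191.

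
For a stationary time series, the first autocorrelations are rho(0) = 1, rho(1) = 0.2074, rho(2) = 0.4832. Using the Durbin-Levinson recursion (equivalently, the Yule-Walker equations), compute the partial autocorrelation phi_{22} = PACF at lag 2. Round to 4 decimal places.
\phi_{22} = 0.4600

The PACF at lag k is phi_{kk}, the last component of the solution
to the Yule-Walker system G_k phi = r_k where
  (G_k)_{ij} = rho(|i - j|), (r_k)_i = rho(i), i,j = 1..k.
Equivalently, Durbin-Levinson gives phi_{kk} iteratively:
  phi_{11} = rho(1)
  phi_{kk} = [rho(k) - sum_{j=1..k-1} phi_{k-1,j} rho(k-j)]
            / [1 - sum_{j=1..k-1} phi_{k-1,j} rho(j)],
  phi_{k,j} = phi_{k-1,j} - phi_{kk} phi_{k-1,k-j},  j = 1..k-1.
Step k = 1:
  phi_11 = rho(1) = 0.2074.
Step k = 2:
  phi_22 = [rho(2) - phi_11 rho(1)] / [1 - phi_11 rho(1)] = [0.4832 - (0.2074)(0.2074)] / [1 - (0.2074)(0.2074)]
         = 0.44018524 / 0.95698524 = 0.46.
Therefore phi_{22} = 0.4600.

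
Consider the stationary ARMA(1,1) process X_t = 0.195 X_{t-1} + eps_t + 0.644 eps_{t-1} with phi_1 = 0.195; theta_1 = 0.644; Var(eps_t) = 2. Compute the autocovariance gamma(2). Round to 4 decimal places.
\gamma(2) = 0.3829

Multiply the model equation by X_{t-k} and take expectations. With theta_0 = psi_0 = 1 and psi_j the MA(infinity) weights, this gives
  gamma(k) - sum_i phi_i gamma(k-i) = c_k,
  c_k = sigma^2 * sum_{j=k..q} theta_j psi_{j-k}   (c_k = 0 for k > q),
using gamma(-m) = gamma(m).
psi-weights needed (psi_j = theta_j + sum_i phi_i psi_{j-i}):
  psi_1 = theta_1 + phi_1 = 0.644 + (0.195) = 0.839
Right-hand sides:
  c_0 = sigma^2 (1 + theta_1 psi_1) = 2 * (1 + (0.644)(0.839)) = 2 * 1.540316 = 3.080632
  c_1 = sigma^2 theta_1 = 2 * (0.644) = 1.288
  c_2 = 0
Equations for k = 0 and k = 1 (AR order 1):
  gamma(0) = phi_1 gamma(1) + c_0
  gamma(1) = phi_1 gamma(0) + c_1
Substituting the second into the first: gamma(0) (1 - phi_1^2) = c_0 + phi_1 c_1, so
  gamma(0) = (c_0 + phi_1 c_1) / (1 - phi_1^2) = (3.080632 + (0.195)(1.288)) / (1 - (0.195)^2) = 3.331792 / 0.961975 = 3.463491.
  gamma(1) = phi_1 gamma(0) + c_1 = (0.195)(3.463491) + (1.288) = 1.963381.
For k = 2 (> q): gamma(2) = phi_1 gamma(1) = (0.195)(1.963381) = 0.382859.
Therefore gamma(2) = 0.3829 (to 4 decimal places).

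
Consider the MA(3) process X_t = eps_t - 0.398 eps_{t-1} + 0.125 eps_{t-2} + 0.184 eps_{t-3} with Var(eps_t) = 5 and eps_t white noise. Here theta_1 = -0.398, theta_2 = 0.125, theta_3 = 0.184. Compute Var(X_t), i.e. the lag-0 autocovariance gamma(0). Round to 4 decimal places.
\gamma(0) = 6.0394

For an MA(q) process X_t = eps_t + sum_i theta_i eps_{t-i} with
Var(eps_t) = sigma^2, the variance is
  gamma(0) = sigma^2 * (1 + sum_i theta_i^2).
  sum_i theta_i^2 = (-0.398)^2 + (0.125)^2 + (0.184)^2 = 0.158404 + 0.015625 + 0.033856 = 0.207885.
  gamma(0) = 5 * (1 + 0.207885) = 5 * 1.207885 = 6.039425, which rounds to 6.0394.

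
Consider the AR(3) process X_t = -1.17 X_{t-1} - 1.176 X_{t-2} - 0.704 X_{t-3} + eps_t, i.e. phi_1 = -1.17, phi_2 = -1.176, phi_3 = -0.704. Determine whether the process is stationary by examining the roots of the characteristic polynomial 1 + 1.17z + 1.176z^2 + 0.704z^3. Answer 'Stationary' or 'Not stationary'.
\text{Stationary}

The AR(p) characteristic polynomial is P(z) = 1 + 1.17z + 1.176z^2 + 0.704z^3.
Stationarity requires all roots to lie outside the unit circle, i.e. |z| > 1 for every root.
Degree 3: look for a simple real root z0 first, then factor out (1 - z/z0) and solve the remaining quadratic.
Testing z0 = -1.25: P(-1.25) = 1 + (1.17)(-1.25) + (1.176)(-1.25)^2 + (0.704)(-1.25)^3
  = 1 + (-1.4625) + (1.8375) + (-1.375) = 0.  So z_0 = -1.25 is a root, |z_0| = 1.25.
Divide out the factor (1 + 0.8 z) = (1 - z/z0) (since 1/z0 = -0.8):
  P(z) = (1 + 0.8 z)(1 + (0.37) z + (0.88) z^2)
  [check: z-coef 0.37 - (-0.8) = 1.17; z^2-coef 0.88 - (-0.8)(0.37) = 1.176; z^3-coef -(-0.8)(0.88) = 0.704.]
Remaining roots from the quadratic factor 1 + (0.37) z + (0.88) z^2:
  Set 1 + (0.37) z + (0.88) z^2 = 0, i.e. a z^2 + b z + c = 0 with a = 0.88, b = 0.37, c = 1.
  Discriminant D = b^2 - 4ac = (0.37)^2 - 4*(0.88)*1 = 0.1369 - (3.52) = -3.3831.
  D < 0, so the roots are the complex-conjugate pair z = (-b +/- i sqrt(-D)) / (2a) = -0.2102 +/- 1.0451i.
  For a conjugate pair |z|^2 = z * conj(z) = (product of roots) = c/a = 1/(0.88) = 1.136364, so |z| = sqrt(1.136364) = 1.066 for both roots.
Moduli of all roots: 1.2500, 1.0660, 1.0660.
All moduli strictly greater than 1? Yes.
Verdict: Stationary.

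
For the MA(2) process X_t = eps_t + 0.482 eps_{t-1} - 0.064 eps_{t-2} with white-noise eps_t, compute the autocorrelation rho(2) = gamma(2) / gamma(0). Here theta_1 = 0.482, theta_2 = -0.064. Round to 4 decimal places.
\rho(2) = -0.0518

For an MA(q) process with theta_0 = 1, the autocovariance is
  gamma(k) = sigma^2 * sum_{i=0..q-k} theta_i * theta_{i+k},
and rho(k) = gamma(k) / gamma(0). Sigma^2 cancels.
  numerator   = (1)*(-0.064) = -0.064.
  denominator = (1)^2 + (0.482)^2 + (-0.064)^2 = 1.23642.
  rho(2) = -0.064 / 1.23642 = -0.0518.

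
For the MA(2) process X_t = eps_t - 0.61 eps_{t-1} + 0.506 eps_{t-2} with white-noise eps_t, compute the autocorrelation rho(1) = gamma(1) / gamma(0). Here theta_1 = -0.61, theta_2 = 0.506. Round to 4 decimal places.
\rho(1) = -0.5642

For an MA(q) process with theta_0 = 1, the autocovariance is
  gamma(k) = sigma^2 * sum_{i=0..q-k} theta_i * theta_{i+k},
and rho(k) = gamma(k) / gamma(0). Sigma^2 cancels.
  numerator   = (1)*(-0.61) + (-0.61)*(0.506) = -0.91866.
  denominator = (1)^2 + (-0.61)^2 + (0.506)^2 = 1.628136.
  rho(1) = -0.91866 / 1.628136 = -0.5642.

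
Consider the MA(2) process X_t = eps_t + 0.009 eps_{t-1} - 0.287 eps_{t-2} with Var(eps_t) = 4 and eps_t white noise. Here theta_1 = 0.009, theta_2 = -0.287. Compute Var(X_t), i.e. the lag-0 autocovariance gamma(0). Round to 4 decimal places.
\gamma(0) = 4.3298

For an MA(q) process X_t = eps_t + sum_i theta_i eps_{t-i} with
Var(eps_t) = sigma^2, the variance is
  gamma(0) = sigma^2 * (1 + sum_i theta_i^2).
  sum_i theta_i^2 = (0.009)^2 + (-0.287)^2 = 0.000081 + 0.082369 = 0.08245.
  gamma(0) = 4 * (1 + 0.08245) = 4 * 1.08245 = 4.3298.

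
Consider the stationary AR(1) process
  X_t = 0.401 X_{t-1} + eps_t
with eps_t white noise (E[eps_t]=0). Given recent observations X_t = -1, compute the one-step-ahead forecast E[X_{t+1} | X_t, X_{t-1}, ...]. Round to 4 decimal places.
E[X_{t+1} \mid \mathcal F_t] = -0.4010

For an AR(p) model X_t = c + sum_i phi_i X_{t-i} + eps_t, the
one-step-ahead conditional mean is
  E[X_{t+1} | X_t, ...] = c + sum_i phi_i X_{t+1-i}.
Substitute known values:
  E[X_{t+1} | ...] = (0.401) * (-1)
                   = -0.4010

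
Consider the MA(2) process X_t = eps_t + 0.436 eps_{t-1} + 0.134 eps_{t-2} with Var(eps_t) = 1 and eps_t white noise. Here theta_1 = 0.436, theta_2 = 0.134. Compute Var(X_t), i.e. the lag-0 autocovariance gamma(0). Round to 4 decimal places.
\gamma(0) = 1.2081

For an MA(q) process X_t = eps_t + sum_i theta_i eps_{t-i} with
Var(eps_t) = sigma^2, the variance is
  gamma(0) = sigma^2 * (1 + sum_i theta_i^2).
  sum_i theta_i^2 = (0.436)^2 + (0.134)^2 = 0.190096 + 0.017956 = 0.208052.
  gamma(0) = 1 * (1 + 0.208052) = 1 * 1.208052 = 1.208052, which rounds to 1.2081.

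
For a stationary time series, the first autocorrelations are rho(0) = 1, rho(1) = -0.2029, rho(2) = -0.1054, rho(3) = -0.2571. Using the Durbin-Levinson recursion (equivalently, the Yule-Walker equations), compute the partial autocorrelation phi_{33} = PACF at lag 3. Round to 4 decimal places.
\phi_{33} = -0.3340

The PACF at lag k is phi_{kk}, the last component of the solution
to the Yule-Walker system G_k phi = r_k where
  (G_k)_{ij} = rho(|i - j|), (r_k)_i = rho(i), i,j = 1..k.
Equivalently, Durbin-Levinson gives phi_{kk} iteratively:
  phi_{11} = rho(1)
  phi_{kk} = [rho(k) - sum_{j=1..k-1} phi_{k-1,j} rho(k-j)]
            / [1 - sum_{j=1..k-1} phi_{k-1,j} rho(j)],
  phi_{k,j} = phi_{k-1,j} - phi_{kk} phi_{k-1,k-j},  j = 1..k-1.
Step k = 1:
  phi_11 = rho(1) = -0.2029.
Step k = 2:
  phi_22 = [rho(2) - phi_11 rho(1)] / [1 - phi_11 rho(1)] = [-0.1054 - (-0.2029)(-0.2029)] / [1 - (-0.2029)(-0.2029)]
         = -0.14656841 / 0.95883159 = -0.152861.
  Update: phi_21 = phi_11 - phi_22 phi_11 = -0.2029 - (-0.152861)(-0.2029) = -0.233916.
Step k = 3:
  phi_33 = [rho(3) - phi_21 rho(2) - phi_22 rho(1)] / [1 - phi_21 rho(1) - phi_22 rho(2)]
    numerator   = -0.2571 - (-0.233916)(-0.1054) - (-0.152861)(-0.2029) = -0.3127703
    denominator = 1 - (-0.233916)(-0.2029) - (-0.152861)(-0.1054) = 0.93642693
  phi_33 = -0.3127703 / 0.93642693 = -0.334.
Therefore phi_{33} = -0.3340.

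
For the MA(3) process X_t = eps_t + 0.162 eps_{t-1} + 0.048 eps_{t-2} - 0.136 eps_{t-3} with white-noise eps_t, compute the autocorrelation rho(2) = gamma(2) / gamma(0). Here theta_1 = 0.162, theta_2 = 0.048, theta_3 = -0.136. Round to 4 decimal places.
\rho(2) = 0.0248

For an MA(q) process with theta_0 = 1, the autocovariance is
  gamma(k) = sigma^2 * sum_{i=0..q-k} theta_i * theta_{i+k},
and rho(k) = gamma(k) / gamma(0). Sigma^2 cancels.
  numerator   = (1)*(0.048) + (0.162)*(-0.136) = 0.025968.
  denominator = (1)^2 + (0.162)^2 + (0.048)^2 + (-0.136)^2 = 1.047044.
  rho(2) = 0.025968 / 1.047044 = 0.0248.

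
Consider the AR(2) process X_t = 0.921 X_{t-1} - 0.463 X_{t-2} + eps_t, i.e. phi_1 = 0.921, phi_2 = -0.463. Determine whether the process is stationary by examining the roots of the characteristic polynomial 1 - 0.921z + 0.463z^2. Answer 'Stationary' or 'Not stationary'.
\text{Stationary}

The AR(p) characteristic polynomial is P(z) = 1 - 0.921z + 0.463z^2.
Stationarity requires all roots to lie outside the unit circle, i.e. |z| > 1 for every root.
Set 1 + (-0.921) z + (0.463) z^2 = 0, i.e. a z^2 + b z + c = 0 with a = 0.463, b = -0.921, c = 1.
Discriminant D = b^2 - 4ac = (-0.921)^2 - 4*(0.463)*1 = 0.848241 - (1.852) = -1.003759.
D < 0, so the roots are the complex-conjugate pair z = (-b +/- i sqrt(-D)) / (2a) = 0.9946 +/- 1.0819i.
For a conjugate pair |z|^2 = z * conj(z) = (product of roots) = c/a = 1/(0.463) = 2.159827, so |z| = sqrt(2.159827) = 1.4696 for both roots.
Moduli of all roots: 1.4696, 1.4696.
All moduli strictly greater than 1? Yes.
Verdict: Stationary.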